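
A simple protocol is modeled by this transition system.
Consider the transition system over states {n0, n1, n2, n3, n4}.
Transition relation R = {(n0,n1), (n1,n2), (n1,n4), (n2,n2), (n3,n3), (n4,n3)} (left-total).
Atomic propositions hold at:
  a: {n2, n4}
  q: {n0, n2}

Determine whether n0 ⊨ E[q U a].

No

E[q U a]: least fixpoint, start Z0 = Sat(a) = {n2, n4}, add states in Sat(q) with some successor in Z. Already a fixed point.
Sat(E[q U a]) = {n2, n4}
n0 ∉ Sat(E[q U a]) = {n2, n4}, so the formula does not hold at n0.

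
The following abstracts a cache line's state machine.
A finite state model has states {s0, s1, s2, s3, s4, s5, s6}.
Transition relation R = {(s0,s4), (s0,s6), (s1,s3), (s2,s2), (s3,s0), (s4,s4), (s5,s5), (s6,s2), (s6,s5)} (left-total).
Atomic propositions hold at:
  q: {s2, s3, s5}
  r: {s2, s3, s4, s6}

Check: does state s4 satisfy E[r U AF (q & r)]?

Sat(q & r) = {s2, s3}
AF (q & r): least fixpoint, start Z0 = {s2, s3}, add states with every successor in Z. Z1 = {s1, s2, s3}; fixed.
Sat(AF (q & r)) = {s1, s2, s3}
E[r U AF (q & r)]: least fixpoint, start Z0 = Sat(AF (q & r)) = {s1, s2, s3}, add states in Sat(r) with some successor in Z. Z1 = {s1, s2, s3, s6}; fixed.
Sat(E[r U AF (q & r)]) = {s1, s2, s3, s6}
s4 ∉ Sat(E[r U AF (q & r)]) = {s1, s2, s3, s6}, so the formula does not hold at s4.

No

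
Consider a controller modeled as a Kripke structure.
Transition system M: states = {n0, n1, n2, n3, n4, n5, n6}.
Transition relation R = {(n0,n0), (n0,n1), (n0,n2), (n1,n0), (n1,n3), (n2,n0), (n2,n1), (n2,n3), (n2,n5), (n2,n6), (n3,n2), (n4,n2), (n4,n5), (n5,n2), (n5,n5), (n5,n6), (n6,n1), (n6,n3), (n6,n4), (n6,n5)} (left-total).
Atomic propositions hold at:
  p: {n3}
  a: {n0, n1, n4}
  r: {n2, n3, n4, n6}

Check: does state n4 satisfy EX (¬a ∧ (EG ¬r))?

Yes

Sat(¬a) = {n2, n3, n5, n6}
Sat(¬r) = {n0, n1, n5}
EG ¬r: greatest fixpoint, start Z0 = {n0, n1, n5}, keep only states in Sat with some successor in Z. Already a fixed point.
Sat(EG ¬r) = {n0, n1, n5}
Sat(¬a ∧ (EG ¬r)) = {n5}
Sat(EX (¬a ∧ (EG ¬r))) = {s : some successor in {n5}} = {n2, n4, n5, n6}
n4 ∈ Sat(EX (¬a ∧ (EG ¬r))) = {n2, n4, n5, n6}, so the formula holds at n4.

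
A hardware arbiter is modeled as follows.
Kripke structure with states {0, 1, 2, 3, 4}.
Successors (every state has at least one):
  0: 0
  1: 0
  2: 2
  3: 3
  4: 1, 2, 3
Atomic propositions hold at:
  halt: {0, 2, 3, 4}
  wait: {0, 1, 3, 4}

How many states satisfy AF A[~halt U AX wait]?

Sat(~halt) = {1}
Sat(AX wait) = {s : every successor in {0, 1, 3, 4}} = {0, 1, 3}
A[~halt U AX wait]: least fixpoint, start Z0 = Sat(AX wait) = {0, 1, 3}, add states in Sat(~halt) with every successor in Z. Already a fixed point.
Sat(A[~halt U AX wait]) = {0, 1, 3}
AF A[~halt U AX wait]: least fixpoint, start Z0 = {0, 1, 3}, add states with every successor in Z. Already a fixed point.
Sat(AF A[~halt U AX wait]) = {0, 1, 3}
|Sat(AF A[~halt U AX wait])| = |{0, 1, 3}| = 3.

3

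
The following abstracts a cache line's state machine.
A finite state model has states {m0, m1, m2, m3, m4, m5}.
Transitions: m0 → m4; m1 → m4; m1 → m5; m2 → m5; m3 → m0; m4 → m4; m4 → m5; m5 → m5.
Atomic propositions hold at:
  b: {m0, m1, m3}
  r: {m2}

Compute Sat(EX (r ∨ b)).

{m3}

Sat(r ∨ b) = {m0, m1, m2, m3}
Sat(EX (r ∨ b)) = {s : some successor in {m0, m1, m2, m3}} = {m3}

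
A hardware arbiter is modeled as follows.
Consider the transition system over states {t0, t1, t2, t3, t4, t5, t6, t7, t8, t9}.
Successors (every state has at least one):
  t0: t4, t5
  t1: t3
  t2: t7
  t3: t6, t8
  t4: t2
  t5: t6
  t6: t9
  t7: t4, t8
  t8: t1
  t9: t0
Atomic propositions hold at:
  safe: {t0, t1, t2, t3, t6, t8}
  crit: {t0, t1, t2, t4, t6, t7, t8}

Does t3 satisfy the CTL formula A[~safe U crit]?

No

Sat(~safe) = {t4, t5, t7, t9}
A[~safe U crit]: least fixpoint, start Z0 = Sat(crit) = {t0, t1, t2, t4, t6, t7, t8}, add states in Sat(~safe) with every successor in Z. Z1 = {t0, t1, t2, t4, t5, t6, t7, t8, t9}; fixed.
Sat(A[~safe U crit]) = {t0, t1, t2, t4, t5, t6, t7, t8, t9}
t3 ∉ Sat(A[~safe U crit]) = {t0, t1, t2, t4, t5, t6, t7, t8, t9}, so the formula does not hold at t3.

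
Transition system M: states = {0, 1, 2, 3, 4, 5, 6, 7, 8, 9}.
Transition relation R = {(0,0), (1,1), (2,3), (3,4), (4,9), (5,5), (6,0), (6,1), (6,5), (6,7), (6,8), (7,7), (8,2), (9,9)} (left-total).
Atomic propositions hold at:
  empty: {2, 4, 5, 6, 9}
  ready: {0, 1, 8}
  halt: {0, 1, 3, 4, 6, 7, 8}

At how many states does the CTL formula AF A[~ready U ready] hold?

3

Sat(~ready) = {2, 3, 4, 5, 6, 7, 9}
A[~ready U ready]: least fixpoint, start Z0 = Sat(ready) = {0, 1, 8}, add states in Sat(~ready) with every successor in Z. Already a fixed point.
Sat(A[~ready U ready]) = {0, 1, 8}
AF A[~ready U ready]: least fixpoint, start Z0 = {0, 1, 8}, add states with every successor in Z. Already a fixed point.
Sat(AF A[~ready U ready]) = {0, 1, 8}
|Sat(AF A[~ready U ready])| = |{0, 1, 8}| = 3.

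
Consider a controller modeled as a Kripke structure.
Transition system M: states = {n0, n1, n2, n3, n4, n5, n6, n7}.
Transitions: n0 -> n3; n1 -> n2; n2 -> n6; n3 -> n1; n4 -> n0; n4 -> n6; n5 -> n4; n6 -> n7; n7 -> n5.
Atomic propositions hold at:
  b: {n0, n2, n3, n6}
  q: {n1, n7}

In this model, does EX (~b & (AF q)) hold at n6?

Sat(~b) = {n1, n4, n5, n7}
AF q: least fixpoint, start Z0 = {n1, n7}, add states with every successor in Z. Z1 = {n1, n3, n6, n7}; Z2 = {n0, n1, n2, n3, n6, n7}; Z3 = {n0, n1, n2, n3, n4, n6, n7}; Z4 = {n0, n1, n2, n3, n4, n5, n6, n7}; fixed.
Sat(AF q) = {n0, n1, n2, n3, n4, n5, n6, n7}
Sat(~b & (AF q)) = {n1, n4, n5, n7}
Sat(EX (~b & (AF q))) = {s : some successor in {n1, n4, n5, n7}} = {n3, n5, n6, n7}
n6 ∈ Sat(EX (~b & (AF q))) = {n3, n5, n6, n7}, so the formula holds at n6.

Yes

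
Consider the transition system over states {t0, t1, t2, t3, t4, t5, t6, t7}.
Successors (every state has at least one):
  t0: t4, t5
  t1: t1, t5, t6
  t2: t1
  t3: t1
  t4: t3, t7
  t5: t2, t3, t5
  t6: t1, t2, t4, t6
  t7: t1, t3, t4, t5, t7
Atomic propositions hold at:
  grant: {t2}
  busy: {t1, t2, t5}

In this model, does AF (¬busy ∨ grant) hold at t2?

Yes

Sat(¬busy) = {t0, t3, t4, t6, t7}
Sat(¬busy ∨ grant) = {t0, t2, t3, t4, t6, t7}
AF (¬busy ∨ grant): least fixpoint, start Z0 = {t0, t2, t3, t4, t6, t7}, add states with every successor in Z. Already a fixed point.
Sat(AF (¬busy ∨ grant)) = {t0, t2, t3, t4, t6, t7}
t2 ∈ Sat(AF (¬busy ∨ grant)) = {t0, t2, t3, t4, t6, t7}, so the formula holds at t2.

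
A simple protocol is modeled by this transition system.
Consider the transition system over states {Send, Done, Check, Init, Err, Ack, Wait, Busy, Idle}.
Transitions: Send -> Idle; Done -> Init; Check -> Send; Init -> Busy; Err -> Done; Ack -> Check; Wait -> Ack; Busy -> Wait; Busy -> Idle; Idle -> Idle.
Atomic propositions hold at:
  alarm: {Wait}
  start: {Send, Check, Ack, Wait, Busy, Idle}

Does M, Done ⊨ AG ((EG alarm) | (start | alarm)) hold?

EG alarm: greatest fixpoint, start Z0 = {Wait}, keep only states in Sat with some successor in Z. Z1 = ∅; fixed.
Sat(EG alarm) = ∅
Sat(start | alarm) = {Send, Check, Ack, Wait, Busy, Idle}
Sat((EG alarm) | (start | alarm)) = {Send, Check, Ack, Wait, Busy, Idle}
AG ((EG alarm) | (start | alarm)): greatest fixpoint, start Z0 = {Send, Check, Ack, Wait, Busy, Idle}, keep only states in Sat with every successor in Z. Already a fixed point.
Sat(AG ((EG alarm) | (start | alarm))) = {Send, Check, Ack, Wait, Busy, Idle}
Done ∉ Sat(AG ((EG alarm) | (start | alarm))) = {Send, Check, Ack, Wait, Busy, Idle}, so the formula does not hold at Done.

No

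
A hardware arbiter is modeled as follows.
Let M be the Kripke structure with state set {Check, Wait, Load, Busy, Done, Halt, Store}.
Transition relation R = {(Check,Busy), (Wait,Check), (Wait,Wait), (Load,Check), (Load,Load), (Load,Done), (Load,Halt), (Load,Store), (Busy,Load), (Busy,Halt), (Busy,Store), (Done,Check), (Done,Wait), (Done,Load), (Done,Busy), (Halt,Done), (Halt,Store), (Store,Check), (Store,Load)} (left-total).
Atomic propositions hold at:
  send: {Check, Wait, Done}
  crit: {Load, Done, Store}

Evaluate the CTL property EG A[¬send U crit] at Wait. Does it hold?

No

Sat(¬send) = {Load, Busy, Halt, Store}
A[¬send U crit]: least fixpoint, start Z0 = Sat(crit) = {Load, Done, Store}, add states in Sat(¬send) with every successor in Z. Z1 = {Load, Done, Halt, Store}; Z2 = {Load, Busy, Done, Halt, Store}; fixed.
Sat(A[¬send U crit]) = {Load, Busy, Done, Halt, Store}
EG A[¬send U crit]: greatest fixpoint, start Z0 = {Load, Busy, Done, Halt, Store}, keep only states in Sat with some successor in Z. Already a fixed point.
Sat(EG A[¬send U crit]) = {Load, Busy, Done, Halt, Store}
Wait ∉ Sat(EG A[¬send U crit]) = {Load, Busy, Done, Halt, Store}, so the formula does not hold at Wait.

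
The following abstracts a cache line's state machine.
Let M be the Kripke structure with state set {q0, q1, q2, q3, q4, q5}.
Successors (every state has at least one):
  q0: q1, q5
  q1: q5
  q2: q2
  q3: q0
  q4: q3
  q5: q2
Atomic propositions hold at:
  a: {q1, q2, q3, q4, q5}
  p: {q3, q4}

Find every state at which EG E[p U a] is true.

E[p U a]: least fixpoint, start Z0 = Sat(a) = {q1, q2, q3, q4, q5}, add states in Sat(p) with some successor in Z. Already a fixed point.
Sat(E[p U a]) = {q1, q2, q3, q4, q5}
EG E[p U a]: greatest fixpoint, start Z0 = {q1, q2, q3, q4, q5}, keep only states in Sat with some successor in Z. Z1 = {q1, q2, q4, q5}; Z2 = {q1, q2, q5}; fixed.
Sat(EG E[p U a]) = {q1, q2, q5}

{q1, q2, q5}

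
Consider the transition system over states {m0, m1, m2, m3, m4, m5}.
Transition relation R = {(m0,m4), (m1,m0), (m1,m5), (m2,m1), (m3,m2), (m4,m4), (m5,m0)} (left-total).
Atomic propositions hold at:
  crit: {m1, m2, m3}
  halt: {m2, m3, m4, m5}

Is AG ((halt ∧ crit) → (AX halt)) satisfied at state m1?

Sat(halt ∧ crit) = {m2, m3}
Sat(AX halt) = {s : every successor in {m2, m3, m4, m5}} = {m0, m3, m4}
Sat((halt ∧ crit) → (AX halt)) = {m0, m1, m3, m4, m5}
AG ((halt ∧ crit) → (AX halt)): greatest fixpoint, start Z0 = {m0, m1, m3, m4, m5}, keep only states in Sat with every successor in Z. Z1 = {m0, m1, m4, m5}; fixed.
Sat(AG ((halt ∧ crit) → (AX halt))) = {m0, m1, m4, m5}
m1 ∈ Sat(AG ((halt ∧ crit) → (AX halt))) = {m0, m1, m4, m5}, so the formula holds at m1.

Yes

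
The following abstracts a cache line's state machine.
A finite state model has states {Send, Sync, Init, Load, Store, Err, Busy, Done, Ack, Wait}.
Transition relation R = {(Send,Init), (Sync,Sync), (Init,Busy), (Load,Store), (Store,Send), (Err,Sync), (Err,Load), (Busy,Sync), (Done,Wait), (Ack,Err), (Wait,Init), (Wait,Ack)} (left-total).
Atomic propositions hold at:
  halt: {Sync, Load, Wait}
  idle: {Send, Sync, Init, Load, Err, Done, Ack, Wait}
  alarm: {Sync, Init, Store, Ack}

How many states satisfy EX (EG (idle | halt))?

6

Sat(idle | halt) = {Send, Sync, Init, Load, Err, Done, Ack, Wait}
EG (idle | halt): greatest fixpoint, start Z0 = {Send, Sync, Init, Load, Err, Done, Ack, Wait}, keep only states in Sat with some successor in Z. Z1 = {Send, Sync, Err, Done, Ack, Wait}; Z2 = {Sync, Err, Done, Ack, Wait}; fixed.
Sat(EG (idle | halt)) = {Sync, Err, Done, Ack, Wait}
Sat(EX (EG (idle | halt))) = {s : some successor in {Sync, Err, Done, Ack, Wait}} = {Sync, Err, Busy, Done, Ack, Wait}
|Sat(EX (EG (idle | halt)))| = |{Sync, Err, Busy, Done, Ack, Wait}| = 6.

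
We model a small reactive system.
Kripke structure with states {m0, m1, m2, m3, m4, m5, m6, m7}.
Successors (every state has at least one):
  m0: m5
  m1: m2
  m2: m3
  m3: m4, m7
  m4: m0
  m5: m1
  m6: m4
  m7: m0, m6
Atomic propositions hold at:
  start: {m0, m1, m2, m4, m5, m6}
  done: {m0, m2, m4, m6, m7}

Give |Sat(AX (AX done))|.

4

Sat(AX done) = {s : every successor in {m0, m2, m4, m6, m7}} = {m1, m3, m4, m6, m7}
Sat(AX (AX done)) = {s : every successor in {m1, m3, m4, m6, m7}} = {m2, m3, m5, m6}
|Sat(AX (AX done))| = |{m2, m3, m5, m6}| = 4.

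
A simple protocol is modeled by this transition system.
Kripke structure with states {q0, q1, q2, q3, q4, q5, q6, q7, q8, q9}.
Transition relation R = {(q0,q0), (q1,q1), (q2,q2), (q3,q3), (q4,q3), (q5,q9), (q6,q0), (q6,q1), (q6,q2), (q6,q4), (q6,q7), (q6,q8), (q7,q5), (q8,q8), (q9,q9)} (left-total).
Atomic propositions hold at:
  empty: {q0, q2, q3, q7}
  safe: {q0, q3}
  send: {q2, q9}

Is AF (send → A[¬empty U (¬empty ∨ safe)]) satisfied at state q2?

Sat(¬empty) = {q1, q4, q5, q6, q8, q9}
Sat(¬empty ∨ safe) = {q0, q1, q3, q4, q5, q6, q8, q9}
A[¬empty U (¬empty ∨ safe)]: least fixpoint, start Z0 = Sat((¬empty ∨ safe)) = {q0, q1, q3, q4, q5, q6, q8, q9}, add states in Sat(¬empty) with every successor in Z. Already a fixed point.
Sat(A[¬empty U (¬empty ∨ safe)]) = {q0, q1, q3, q4, q5, q6, q8, q9}
Sat(send → A[¬empty U (¬empty ∨ safe)]) = {q0, q1, q3, q4, q5, q6, q7, q8, q9}
AF (send → A[¬empty U (¬empty ∨ safe)]): least fixpoint, start Z0 = {q0, q1, q3, q4, q5, q6, q7, q8, q9}, add states with every successor in Z. Already a fixed point.
Sat(AF (send → A[¬empty U (¬empty ∨ safe)])) = {q0, q1, q3, q4, q5, q6, q7, q8, q9}
q2 ∉ Sat(AF (send → A[¬empty U (¬empty ∨ safe)])) = {q0, q1, q3, q4, q5, q6, q7, q8, q9}, so the formula does not hold at q2.

No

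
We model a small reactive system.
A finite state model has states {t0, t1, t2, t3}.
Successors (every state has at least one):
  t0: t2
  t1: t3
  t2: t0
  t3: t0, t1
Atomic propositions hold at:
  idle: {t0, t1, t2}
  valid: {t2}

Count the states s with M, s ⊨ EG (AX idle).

Sat(AX idle) = {s : every successor in {t0, t1, t2}} = {t0, t2, t3}
EG (AX idle): greatest fixpoint, start Z0 = {t0, t2, t3}, keep only states in Sat with some successor in Z. Already a fixed point.
Sat(EG (AX idle)) = {t0, t2, t3}
|Sat(EG (AX idle))| = |{t0, t2, t3}| = 3.

3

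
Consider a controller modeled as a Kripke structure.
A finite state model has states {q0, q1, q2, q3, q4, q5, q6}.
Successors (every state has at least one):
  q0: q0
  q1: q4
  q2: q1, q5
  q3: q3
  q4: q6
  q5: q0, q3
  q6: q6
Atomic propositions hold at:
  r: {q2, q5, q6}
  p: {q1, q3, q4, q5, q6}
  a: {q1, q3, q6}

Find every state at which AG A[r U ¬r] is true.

{q0, q3, q5}

Sat(¬r) = {q0, q1, q3, q4}
A[r U ¬r]: least fixpoint, start Z0 = Sat(¬r) = {q0, q1, q3, q4}, add states in Sat(r) with every successor in Z. Z1 = {q0, q1, q3, q4, q5}; Z2 = {q0, q1, q2, q3, q4, q5}; fixed.
Sat(A[r U ¬r]) = {q0, q1, q2, q3, q4, q5}
AG A[r U ¬r]: greatest fixpoint, start Z0 = {q0, q1, q2, q3, q4, q5}, keep only states in Sat with every successor in Z. Z1 = {q0, q1, q2, q3, q5}; Z2 = {q0, q2, q3, q5}; Z3 = {q0, q3, q5}; fixed.
Sat(AG A[r U ¬r]) = {q0, q3, q5}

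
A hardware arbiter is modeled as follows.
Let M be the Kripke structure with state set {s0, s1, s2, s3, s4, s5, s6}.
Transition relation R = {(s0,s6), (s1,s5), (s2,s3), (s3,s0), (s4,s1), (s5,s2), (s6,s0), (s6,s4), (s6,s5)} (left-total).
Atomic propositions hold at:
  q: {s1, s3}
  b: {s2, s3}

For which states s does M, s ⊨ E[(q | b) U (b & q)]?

Sat(q | b) = {s1, s2, s3}
Sat(b & q) = {s3}
E[(q | b) U (b & q)]: least fixpoint, start Z0 = Sat((b & q)) = {s3}, add states in Sat(q | b) with some successor in Z. Z1 = {s2, s3}; fixed.
Sat(E[(q | b) U (b & q)]) = {s2, s3}

{s2, s3}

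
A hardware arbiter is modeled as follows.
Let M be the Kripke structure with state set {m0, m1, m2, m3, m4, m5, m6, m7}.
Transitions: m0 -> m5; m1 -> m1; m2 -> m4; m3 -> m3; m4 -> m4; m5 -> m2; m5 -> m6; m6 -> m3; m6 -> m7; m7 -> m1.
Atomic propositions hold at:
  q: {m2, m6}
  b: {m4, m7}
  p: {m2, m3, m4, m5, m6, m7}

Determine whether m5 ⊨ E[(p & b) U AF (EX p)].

Sat(p & b) = {m4, m7}
Sat(EX p) = {s : some successor in {m2, m3, m4, m5, m6, m7}} = {m0, m2, m3, m4, m5, m6}
AF (EX p): least fixpoint, start Z0 = {m0, m2, m3, m4, m5, m6}, add states with every successor in Z. Already a fixed point.
Sat(AF (EX p)) = {m0, m2, m3, m4, m5, m6}
E[(p & b) U AF (EX p)]: least fixpoint, start Z0 = Sat(AF (EX p)) = {m0, m2, m3, m4, m5, m6}, add states in Sat(p & b) with some successor in Z. Already a fixed point.
Sat(E[(p & b) U AF (EX p)]) = {m0, m2, m3, m4, m5, m6}
m5 ∈ Sat(E[(p & b) U AF (EX p)]) = {m0, m2, m3, m4, m5, m6}, so the formula holds at m5.

Yes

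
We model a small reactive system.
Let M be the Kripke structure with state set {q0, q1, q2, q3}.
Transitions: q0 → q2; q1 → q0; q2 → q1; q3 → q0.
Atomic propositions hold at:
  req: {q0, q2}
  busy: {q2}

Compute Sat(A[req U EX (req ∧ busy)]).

Sat(req ∧ busy) = {q2}
Sat(EX (req ∧ busy)) = {s : some successor in {q2}} = {q0}
A[req U EX (req ∧ busy)]: least fixpoint, start Z0 = Sat(EX (req ∧ busy)) = {q0}, add states in Sat(req) with every successor in Z. Already a fixed point.
Sat(A[req U EX (req ∧ busy)]) = {q0}

{q0}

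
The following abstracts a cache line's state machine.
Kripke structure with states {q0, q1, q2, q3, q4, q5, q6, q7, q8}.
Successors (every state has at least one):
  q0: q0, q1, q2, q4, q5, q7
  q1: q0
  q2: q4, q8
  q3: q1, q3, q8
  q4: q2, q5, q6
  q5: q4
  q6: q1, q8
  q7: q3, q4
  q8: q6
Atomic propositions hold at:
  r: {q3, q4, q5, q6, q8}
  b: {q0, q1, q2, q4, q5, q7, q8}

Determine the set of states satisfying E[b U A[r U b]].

{q0, q1, q2, q4, q5, q6, q7, q8}

A[r U b]: least fixpoint, start Z0 = Sat(b) = {q0, q1, q2, q4, q5, q7, q8}, add states in Sat(r) with every successor in Z. Z1 = {q0, q1, q2, q4, q5, q6, q7, q8}; fixed.
Sat(A[r U b]) = {q0, q1, q2, q4, q5, q6, q7, q8}
E[b U A[r U b]]: least fixpoint, start Z0 = Sat(A[r U b]) = {q0, q1, q2, q4, q5, q6, q7, q8}, add states in Sat(b) with some successor in Z. Already a fixed point.
Sat(E[b U A[r U b]]) = {q0, q1, q2, q4, q5, q6, q7, q8}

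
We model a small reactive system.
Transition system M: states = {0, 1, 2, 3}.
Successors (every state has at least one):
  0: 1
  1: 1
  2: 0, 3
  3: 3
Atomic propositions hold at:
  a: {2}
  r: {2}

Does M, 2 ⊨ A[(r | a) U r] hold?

Yes

Sat(r | a) = {2}
A[(r | a) U r]: least fixpoint, start Z0 = Sat(r) = {2}, add states in Sat(r | a) with every successor in Z. Already a fixed point.
Sat(A[(r | a) U r]) = {2}
2 ∈ Sat(A[(r | a) U r]) = {2}, so the formula holds at 2.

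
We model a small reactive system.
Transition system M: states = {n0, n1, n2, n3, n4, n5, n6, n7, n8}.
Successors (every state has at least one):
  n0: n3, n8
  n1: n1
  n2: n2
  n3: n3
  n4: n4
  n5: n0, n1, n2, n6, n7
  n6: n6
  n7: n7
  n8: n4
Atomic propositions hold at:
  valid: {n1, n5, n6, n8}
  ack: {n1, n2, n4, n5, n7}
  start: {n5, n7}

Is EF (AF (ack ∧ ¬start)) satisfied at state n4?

Yes

Sat(¬start) = {n0, n1, n2, n3, n4, n6, n8}
Sat(ack ∧ ¬start) = {n1, n2, n4}
AF (ack ∧ ¬start): least fixpoint, start Z0 = {n1, n2, n4}, add states with every successor in Z. Z1 = {n1, n2, n4, n8}; fixed.
Sat(AF (ack ∧ ¬start)) = {n1, n2, n4, n8}
EF (AF (ack ∧ ¬start)): least fixpoint, start Z0 = {n1, n2, n4, n8}, add states with some successor in Z. Z1 = {n0, n1, n2, n4, n5, n8}; fixed.
Sat(EF (AF (ack ∧ ¬start))) = {n0, n1, n2, n4, n5, n8}
n4 ∈ Sat(EF (AF (ack ∧ ¬start))) = {n0, n1, n2, n4, n5, n8}, so the formula holds at n4.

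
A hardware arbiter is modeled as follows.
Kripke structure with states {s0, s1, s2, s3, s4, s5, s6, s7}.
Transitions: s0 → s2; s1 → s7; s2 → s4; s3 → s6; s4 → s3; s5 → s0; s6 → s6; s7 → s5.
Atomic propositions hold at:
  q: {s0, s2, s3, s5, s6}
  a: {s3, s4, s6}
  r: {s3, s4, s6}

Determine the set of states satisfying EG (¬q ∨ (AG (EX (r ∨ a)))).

{s2, s3, s4, s6}

Sat(¬q) = {s1, s4, s7}
Sat(r ∨ a) = {s3, s4, s6}
Sat(EX (r ∨ a)) = {s : some successor in {s3, s4, s6}} = {s2, s3, s4, s6}
AG (EX (r ∨ a)): greatest fixpoint, start Z0 = {s2, s3, s4, s6}, keep only states in Sat with every successor in Z. Already a fixed point.
Sat(AG (EX (r ∨ a))) = {s2, s3, s4, s6}
Sat(¬q ∨ (AG (EX (r ∨ a)))) = {s1, s2, s3, s4, s6, s7}
EG (¬q ∨ (AG (EX (r ∨ a)))): greatest fixpoint, start Z0 = {s1, s2, s3, s4, s6, s7}, keep only states in Sat with some successor in Z. Z1 = {s1, s2, s3, s4, s6}; Z2 = {s2, s3, s4, s6}; fixed.
Sat(EG (¬q ∨ (AG (EX (r ∨ a))))) = {s2, s3, s4, s6}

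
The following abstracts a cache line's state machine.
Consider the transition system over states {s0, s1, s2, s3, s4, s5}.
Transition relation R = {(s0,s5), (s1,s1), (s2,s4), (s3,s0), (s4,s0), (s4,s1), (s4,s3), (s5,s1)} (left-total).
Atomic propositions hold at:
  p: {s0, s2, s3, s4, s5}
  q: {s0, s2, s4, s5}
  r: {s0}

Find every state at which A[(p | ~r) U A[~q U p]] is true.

Sat(~r) = {s1, s2, s3, s4, s5}
Sat(p | ~r) = {s0, s1, s2, s3, s4, s5}
Sat(~q) = {s1, s3}
A[~q U p]: least fixpoint, start Z0 = Sat(p) = {s0, s2, s3, s4, s5}, add states in Sat(~q) with every successor in Z. Already a fixed point.
Sat(A[~q U p]) = {s0, s2, s3, s4, s5}
A[(p | ~r) U A[~q U p]]: least fixpoint, start Z0 = Sat(A[~q U p]) = {s0, s2, s3, s4, s5}, add states in Sat(p | ~r) with every successor in Z. Already a fixed point.
Sat(A[(p | ~r) U A[~q U p]]) = {s0, s2, s3, s4, s5}

{s0, s2, s3, s4, s5}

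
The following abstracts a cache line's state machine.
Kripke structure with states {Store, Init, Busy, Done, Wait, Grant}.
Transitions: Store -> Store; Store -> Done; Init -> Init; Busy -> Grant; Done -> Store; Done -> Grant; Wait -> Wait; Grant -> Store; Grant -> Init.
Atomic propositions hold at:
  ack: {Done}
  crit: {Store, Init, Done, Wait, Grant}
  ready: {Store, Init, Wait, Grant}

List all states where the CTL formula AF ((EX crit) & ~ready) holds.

Sat(EX crit) = {s : some successor in {Store, Init, Done, Wait, Grant}} = {Store, Init, Busy, Done, Wait, Grant}
Sat(~ready) = {Busy, Done}
Sat((EX crit) & ~ready) = {Busy, Done}
AF ((EX crit) & ~ready): least fixpoint, start Z0 = {Busy, Done}, add states with every successor in Z. Already a fixed point.
Sat(AF ((EX crit) & ~ready)) = {Busy, Done}

{Busy, Done}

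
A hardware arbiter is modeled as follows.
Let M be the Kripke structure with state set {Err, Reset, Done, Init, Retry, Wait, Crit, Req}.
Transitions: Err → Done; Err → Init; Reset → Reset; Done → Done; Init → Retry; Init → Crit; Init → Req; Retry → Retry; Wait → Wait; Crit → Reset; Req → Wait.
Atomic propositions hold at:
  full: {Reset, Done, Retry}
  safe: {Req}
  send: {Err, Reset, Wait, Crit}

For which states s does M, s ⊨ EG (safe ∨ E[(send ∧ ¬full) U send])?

Sat(¬full) = {Err, Init, Wait, Crit, Req}
Sat(send ∧ ¬full) = {Err, Wait, Crit}
E[(send ∧ ¬full) U send]: least fixpoint, start Z0 = Sat(send) = {Err, Reset, Wait, Crit}, add states in Sat(send ∧ ¬full) with some successor in Z. Already a fixed point.
Sat(E[(send ∧ ¬full) U send]) = {Err, Reset, Wait, Crit}
Sat(safe ∨ E[(send ∧ ¬full) U send]) = {Err, Reset, Wait, Crit, Req}
EG (safe ∨ E[(send ∧ ¬full) U send]): greatest fixpoint, start Z0 = {Err, Reset, Wait, Crit, Req}, keep only states in Sat with some successor in Z. Z1 = {Reset, Wait, Crit, Req}; fixed.
Sat(EG (safe ∨ E[(send ∧ ¬full) U send])) = {Reset, Wait, Crit, Req}

{Reset, Wait, Crit, Req}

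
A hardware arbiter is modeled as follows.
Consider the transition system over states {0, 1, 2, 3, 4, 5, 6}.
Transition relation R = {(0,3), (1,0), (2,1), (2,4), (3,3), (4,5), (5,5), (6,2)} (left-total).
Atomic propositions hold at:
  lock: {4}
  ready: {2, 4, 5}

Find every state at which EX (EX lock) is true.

Sat(EX lock) = {s : some successor in {4}} = {2}
Sat(EX (EX lock)) = {s : some successor in {2}} = {6}

{6}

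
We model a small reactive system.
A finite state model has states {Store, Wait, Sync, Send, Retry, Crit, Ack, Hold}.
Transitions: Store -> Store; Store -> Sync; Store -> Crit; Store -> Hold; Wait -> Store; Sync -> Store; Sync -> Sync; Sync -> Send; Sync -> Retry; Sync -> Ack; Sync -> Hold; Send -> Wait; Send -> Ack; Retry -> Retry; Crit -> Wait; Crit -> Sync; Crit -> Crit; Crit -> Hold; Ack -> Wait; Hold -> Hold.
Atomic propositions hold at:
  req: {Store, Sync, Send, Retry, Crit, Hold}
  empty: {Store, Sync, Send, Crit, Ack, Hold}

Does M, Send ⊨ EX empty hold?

Yes

Sat(EX empty) = {s : some successor in {Store, Sync, Send, Crit, Ack, Hold}} = {Store, Wait, Sync, Send, Crit, Hold}
Send ∈ Sat(EX empty) = {Store, Wait, Sync, Send, Crit, Hold}, so the formula holds at Send.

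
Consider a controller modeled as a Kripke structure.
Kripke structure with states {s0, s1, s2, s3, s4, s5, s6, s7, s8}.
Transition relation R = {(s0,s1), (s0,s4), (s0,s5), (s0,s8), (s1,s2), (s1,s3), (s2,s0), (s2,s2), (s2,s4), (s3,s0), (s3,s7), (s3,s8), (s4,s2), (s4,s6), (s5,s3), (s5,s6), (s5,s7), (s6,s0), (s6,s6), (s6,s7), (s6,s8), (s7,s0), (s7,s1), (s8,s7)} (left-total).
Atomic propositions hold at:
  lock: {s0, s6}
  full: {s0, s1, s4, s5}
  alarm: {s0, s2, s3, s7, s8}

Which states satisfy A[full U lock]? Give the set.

A[full U lock]: least fixpoint, start Z0 = Sat(lock) = {s0, s6}, add states in Sat(full) with every successor in Z. Already a fixed point.
Sat(A[full U lock]) = {s0, s6}

{s0, s6}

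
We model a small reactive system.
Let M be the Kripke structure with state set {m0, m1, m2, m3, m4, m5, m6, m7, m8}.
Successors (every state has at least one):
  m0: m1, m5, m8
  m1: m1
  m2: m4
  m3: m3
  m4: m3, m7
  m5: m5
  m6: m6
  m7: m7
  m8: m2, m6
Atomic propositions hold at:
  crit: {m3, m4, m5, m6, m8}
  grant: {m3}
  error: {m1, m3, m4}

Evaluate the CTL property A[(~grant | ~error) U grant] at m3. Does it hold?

Yes

Sat(~grant) = {m0, m1, m2, m4, m5, m6, m7, m8}
Sat(~error) = {m0, m2, m5, m6, m7, m8}
Sat(~grant | ~error) = {m0, m1, m2, m4, m5, m6, m7, m8}
A[(~grant | ~error) U grant]: least fixpoint, start Z0 = Sat(grant) = {m3}, add states in Sat(~grant | ~error) with every successor in Z. Already a fixed point.
Sat(A[(~grant | ~error) U grant]) = {m3}
m3 ∈ Sat(A[(~grant | ~error) U grant]) = {m3}, so the formula holds at m3.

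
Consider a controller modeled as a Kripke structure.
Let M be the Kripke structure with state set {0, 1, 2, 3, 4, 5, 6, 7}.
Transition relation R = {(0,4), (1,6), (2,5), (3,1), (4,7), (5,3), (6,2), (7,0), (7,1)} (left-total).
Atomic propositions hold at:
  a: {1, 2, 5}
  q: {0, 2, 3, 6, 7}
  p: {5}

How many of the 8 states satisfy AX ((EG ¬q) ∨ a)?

Sat(¬q) = {1, 4, 5}
EG ¬q: greatest fixpoint, start Z0 = {1, 4, 5}, keep only states in Sat with some successor in Z. Z1 = ∅; fixed.
Sat(EG ¬q) = ∅
Sat((EG ¬q) ∨ a) = {1, 2, 5}
Sat(AX ((EG ¬q) ∨ a)) = {s : every successor in {1, 2, 5}} = {2, 3, 6}
|Sat(AX ((EG ¬q) ∨ a))| = |{2, 3, 6}| = 3.

3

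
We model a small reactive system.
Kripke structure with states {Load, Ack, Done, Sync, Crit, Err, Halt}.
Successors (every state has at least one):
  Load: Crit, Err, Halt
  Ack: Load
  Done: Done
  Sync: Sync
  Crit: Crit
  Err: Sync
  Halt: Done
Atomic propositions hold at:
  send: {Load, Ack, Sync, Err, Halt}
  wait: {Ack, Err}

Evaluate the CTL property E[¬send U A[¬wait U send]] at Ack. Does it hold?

Yes

Sat(¬send) = {Done, Crit}
Sat(¬wait) = {Load, Done, Sync, Crit, Halt}
A[¬wait U send]: least fixpoint, start Z0 = Sat(send) = {Load, Ack, Sync, Err, Halt}, add states in Sat(¬wait) with every successor in Z. Already a fixed point.
Sat(A[¬wait U send]) = {Load, Ack, Sync, Err, Halt}
E[¬send U A[¬wait U send]]: least fixpoint, start Z0 = Sat(A[¬wait U send]) = {Load, Ack, Sync, Err, Halt}, add states in Sat(¬send) with some successor in Z. Already a fixed point.
Sat(E[¬send U A[¬wait U send]]) = {Load, Ack, Sync, Err, Halt}
Ack ∈ Sat(E[¬send U A[¬wait U send]]) = {Load, Ack, Sync, Err, Halt}, so the formula holds at Ack.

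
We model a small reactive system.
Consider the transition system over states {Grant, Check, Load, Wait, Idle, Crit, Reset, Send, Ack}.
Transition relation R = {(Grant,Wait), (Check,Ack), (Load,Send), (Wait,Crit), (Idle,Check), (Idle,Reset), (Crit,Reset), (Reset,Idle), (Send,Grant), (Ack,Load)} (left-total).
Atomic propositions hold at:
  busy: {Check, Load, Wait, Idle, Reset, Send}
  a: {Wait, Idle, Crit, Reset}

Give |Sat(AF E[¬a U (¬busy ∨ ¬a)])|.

Sat(¬a) = {Grant, Check, Load, Send, Ack}
Sat(¬busy) = {Grant, Crit, Ack}
Sat(¬busy ∨ ¬a) = {Grant, Check, Load, Crit, Send, Ack}
E[¬a U (¬busy ∨ ¬a)]: least fixpoint, start Z0 = Sat((¬busy ∨ ¬a)) = {Grant, Check, Load, Crit, Send, Ack}, add states in Sat(¬a) with some successor in Z. Already a fixed point.
Sat(E[¬a U (¬busy ∨ ¬a)]) = {Grant, Check, Load, Crit, Send, Ack}
AF E[¬a U (¬busy ∨ ¬a)]: least fixpoint, start Z0 = {Grant, Check, Load, Crit, Send, Ack}, add states with every successor in Z. Z1 = {Grant, Check, Load, Wait, Crit, Send, Ack}; fixed.
Sat(AF E[¬a U (¬busy ∨ ¬a)]) = {Grant, Check, Load, Wait, Crit, Send, Ack}
|Sat(AF E[¬a U (¬busy ∨ ¬a)])| = |{Grant, Check, Load, Wait, Crit, Send, Ack}| = 7.

7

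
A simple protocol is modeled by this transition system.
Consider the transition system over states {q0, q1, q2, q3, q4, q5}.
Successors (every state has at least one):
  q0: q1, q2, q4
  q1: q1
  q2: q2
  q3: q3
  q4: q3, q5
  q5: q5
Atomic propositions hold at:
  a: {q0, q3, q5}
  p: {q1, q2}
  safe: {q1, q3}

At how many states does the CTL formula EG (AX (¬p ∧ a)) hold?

Sat(¬p) = {q0, q3, q4, q5}
Sat(¬p ∧ a) = {q0, q3, q5}
Sat(AX (¬p ∧ a)) = {s : every successor in {q0, q3, q5}} = {q3, q4, q5}
EG (AX (¬p ∧ a)): greatest fixpoint, start Z0 = {q3, q4, q5}, keep only states in Sat with some successor in Z. Already a fixed point.
Sat(EG (AX (¬p ∧ a))) = {q3, q4, q5}
|Sat(EG (AX (¬p ∧ a)))| = |{q3, q4, q5}| = 3.

3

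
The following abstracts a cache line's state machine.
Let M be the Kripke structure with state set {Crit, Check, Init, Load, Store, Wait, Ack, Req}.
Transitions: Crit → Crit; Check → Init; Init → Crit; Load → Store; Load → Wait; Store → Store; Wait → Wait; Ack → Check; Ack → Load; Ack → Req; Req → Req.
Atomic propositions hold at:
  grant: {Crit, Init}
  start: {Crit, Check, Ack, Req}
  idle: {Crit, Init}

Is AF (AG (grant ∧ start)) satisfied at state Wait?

No

Sat(grant ∧ start) = {Crit}
AG (grant ∧ start): greatest fixpoint, start Z0 = {Crit}, keep only states in Sat with every successor in Z. Already a fixed point.
Sat(AG (grant ∧ start)) = {Crit}
AF (AG (grant ∧ start)): least fixpoint, start Z0 = {Crit}, add states with every successor in Z. Z1 = {Crit, Init}; Z2 = {Crit, Check, Init}; fixed.
Sat(AF (AG (grant ∧ start))) = {Crit, Check, Init}
Wait ∉ Sat(AF (AG (grant ∧ start))) = {Crit, Check, Init}, so the formula does not hold at Wait.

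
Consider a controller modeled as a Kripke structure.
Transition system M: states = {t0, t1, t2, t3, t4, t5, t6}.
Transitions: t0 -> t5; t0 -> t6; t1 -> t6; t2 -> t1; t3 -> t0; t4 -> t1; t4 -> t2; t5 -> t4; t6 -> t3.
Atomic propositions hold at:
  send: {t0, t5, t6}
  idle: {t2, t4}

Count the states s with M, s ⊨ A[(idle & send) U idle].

Sat(idle & send) = ∅
A[(idle & send) U idle]: least fixpoint, start Z0 = Sat(idle) = {t2, t4}, add states in Sat(idle & send) with every successor in Z. Already a fixed point.
Sat(A[(idle & send) U idle]) = {t2, t4}
|Sat(A[(idle & send) U idle])| = |{t2, t4}| = 2.

2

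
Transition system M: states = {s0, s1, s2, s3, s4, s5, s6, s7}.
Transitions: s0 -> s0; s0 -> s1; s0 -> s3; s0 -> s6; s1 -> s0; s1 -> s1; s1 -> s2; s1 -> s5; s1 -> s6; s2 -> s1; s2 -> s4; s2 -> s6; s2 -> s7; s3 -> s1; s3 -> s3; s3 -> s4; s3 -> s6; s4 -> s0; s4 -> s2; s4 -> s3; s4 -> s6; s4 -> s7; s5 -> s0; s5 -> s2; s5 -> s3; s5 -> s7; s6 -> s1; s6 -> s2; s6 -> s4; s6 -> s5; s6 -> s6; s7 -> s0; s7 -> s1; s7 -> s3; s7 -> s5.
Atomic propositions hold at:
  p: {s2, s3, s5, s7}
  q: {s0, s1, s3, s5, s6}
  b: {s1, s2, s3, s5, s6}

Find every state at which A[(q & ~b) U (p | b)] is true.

Sat(~b) = {s0, s4, s7}
Sat(q & ~b) = {s0}
Sat(p | b) = {s1, s2, s3, s5, s6, s7}
A[(q & ~b) U (p | b)]: least fixpoint, start Z0 = Sat((p | b)) = {s1, s2, s3, s5, s6, s7}, add states in Sat(q & ~b) with every successor in Z. Already a fixed point.
Sat(A[(q & ~b) U (p | b)]) = {s1, s2, s3, s5, s6, s7}

{s1, s2, s3, s5, s6, s7}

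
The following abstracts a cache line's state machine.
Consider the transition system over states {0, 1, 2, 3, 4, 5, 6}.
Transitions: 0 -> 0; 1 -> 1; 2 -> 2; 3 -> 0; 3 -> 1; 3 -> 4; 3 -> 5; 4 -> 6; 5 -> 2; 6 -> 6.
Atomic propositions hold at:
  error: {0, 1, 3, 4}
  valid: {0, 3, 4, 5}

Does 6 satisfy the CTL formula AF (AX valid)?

No

Sat(AX valid) = {s : every successor in {0, 3, 4, 5}} = {0}
AF (AX valid): least fixpoint, start Z0 = {0}, add states with every successor in Z. Already a fixed point.
Sat(AF (AX valid)) = {0}
6 ∉ Sat(AF (AX valid)) = {0}, so the formula does not hold at 6.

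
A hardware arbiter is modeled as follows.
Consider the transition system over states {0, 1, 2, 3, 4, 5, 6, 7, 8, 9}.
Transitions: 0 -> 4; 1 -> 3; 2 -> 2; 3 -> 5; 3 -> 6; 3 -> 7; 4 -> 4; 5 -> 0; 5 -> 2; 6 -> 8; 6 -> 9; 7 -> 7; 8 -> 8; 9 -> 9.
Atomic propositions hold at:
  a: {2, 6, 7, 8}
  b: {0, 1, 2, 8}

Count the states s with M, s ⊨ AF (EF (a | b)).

8

Sat(a | b) = {0, 1, 2, 6, 7, 8}
EF (a | b): least fixpoint, start Z0 = {0, 1, 2, 6, 7, 8}, add states with some successor in Z. Z1 = {0, 1, 2, 3, 5, 6, 7, 8}; fixed.
Sat(EF (a | b)) = {0, 1, 2, 3, 5, 6, 7, 8}
AF (EF (a | b)): least fixpoint, start Z0 = {0, 1, 2, 3, 5, 6, 7, 8}, add states with every successor in Z. Already a fixed point.
Sat(AF (EF (a | b))) = {0, 1, 2, 3, 5, 6, 7, 8}
|Sat(AF (EF (a | b)))| = |{0, 1, 2, 3, 5, 6, 7, 8}| = 8.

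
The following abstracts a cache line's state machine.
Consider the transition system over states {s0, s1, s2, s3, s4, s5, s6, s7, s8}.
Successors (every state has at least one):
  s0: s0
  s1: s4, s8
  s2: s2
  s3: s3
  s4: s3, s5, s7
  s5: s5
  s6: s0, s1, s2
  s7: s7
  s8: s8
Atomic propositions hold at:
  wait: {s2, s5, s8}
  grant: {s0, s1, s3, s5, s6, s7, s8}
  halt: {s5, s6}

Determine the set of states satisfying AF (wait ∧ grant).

Sat(wait ∧ grant) = {s5, s8}
AF (wait ∧ grant): least fixpoint, start Z0 = {s5, s8}, add states with every successor in Z. Already a fixed point.
Sat(AF (wait ∧ grant)) = {s5, s8}

{s5, s8}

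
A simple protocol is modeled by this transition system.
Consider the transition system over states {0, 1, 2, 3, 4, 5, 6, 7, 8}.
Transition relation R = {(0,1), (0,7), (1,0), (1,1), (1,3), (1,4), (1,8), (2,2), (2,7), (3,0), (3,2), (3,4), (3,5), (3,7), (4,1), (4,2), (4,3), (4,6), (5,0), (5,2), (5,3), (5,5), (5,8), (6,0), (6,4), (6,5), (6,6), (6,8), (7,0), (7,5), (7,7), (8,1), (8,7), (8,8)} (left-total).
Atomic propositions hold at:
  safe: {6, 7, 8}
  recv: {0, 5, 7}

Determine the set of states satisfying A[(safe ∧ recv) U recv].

{0, 5, 7}

Sat(safe ∧ recv) = {7}
A[(safe ∧ recv) U recv]: least fixpoint, start Z0 = Sat(recv) = {0, 5, 7}, add states in Sat(safe ∧ recv) with every successor in Z. Already a fixed point.
Sat(A[(safe ∧ recv) U recv]) = {0, 5, 7}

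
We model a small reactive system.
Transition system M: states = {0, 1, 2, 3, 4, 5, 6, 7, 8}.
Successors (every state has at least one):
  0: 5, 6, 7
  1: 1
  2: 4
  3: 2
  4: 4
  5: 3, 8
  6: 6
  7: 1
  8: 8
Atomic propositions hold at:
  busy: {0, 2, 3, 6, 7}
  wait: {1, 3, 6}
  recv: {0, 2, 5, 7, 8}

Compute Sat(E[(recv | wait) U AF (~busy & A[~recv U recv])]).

{0, 5, 8}

Sat(recv | wait) = {0, 1, 2, 3, 5, 6, 7, 8}
Sat(~busy) = {1, 4, 5, 8}
Sat(~recv) = {1, 3, 4, 6}
A[~recv U recv]: least fixpoint, start Z0 = Sat(recv) = {0, 2, 5, 7, 8}, add states in Sat(~recv) with every successor in Z. Z1 = {0, 2, 3, 5, 7, 8}; fixed.
Sat(A[~recv U recv]) = {0, 2, 3, 5, 7, 8}
Sat(~busy & A[~recv U recv]) = {5, 8}
AF (~busy & A[~recv U recv]): least fixpoint, start Z0 = {5, 8}, add states with every successor in Z. Already a fixed point.
Sat(AF (~busy & A[~recv U recv])) = {5, 8}
E[(recv | wait) U AF (~busy & A[~recv U recv])]: least fixpoint, start Z0 = Sat(AF (~busy & A[~recv U recv])) = {5, 8}, add states in Sat(recv | wait) with some successor in Z. Z1 = {0, 5, 8}; fixed.
Sat(E[(recv | wait) U AF (~busy & A[~recv U recv])]) = {0, 5, 8}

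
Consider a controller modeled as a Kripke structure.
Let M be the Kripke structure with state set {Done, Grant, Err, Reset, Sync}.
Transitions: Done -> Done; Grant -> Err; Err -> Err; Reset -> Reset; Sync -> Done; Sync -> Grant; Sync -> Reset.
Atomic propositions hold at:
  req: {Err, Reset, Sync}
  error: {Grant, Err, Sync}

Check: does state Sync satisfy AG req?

AG req: greatest fixpoint, start Z0 = {Err, Reset, Sync}, keep only states in Sat with every successor in Z. Z1 = {Err, Reset}; fixed.
Sat(AG req) = {Err, Reset}
Sync ∉ Sat(AG req) = {Err, Reset}, so the formula does not hold at Sync.

No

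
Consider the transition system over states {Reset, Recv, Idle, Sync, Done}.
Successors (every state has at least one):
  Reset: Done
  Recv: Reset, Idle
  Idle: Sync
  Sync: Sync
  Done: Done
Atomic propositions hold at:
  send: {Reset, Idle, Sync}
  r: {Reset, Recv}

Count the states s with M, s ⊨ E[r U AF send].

AF send: least fixpoint, start Z0 = {Reset, Idle, Sync}, add states with every successor in Z. Z1 = {Reset, Recv, Idle, Sync}; fixed.
Sat(AF send) = {Reset, Recv, Idle, Sync}
E[r U AF send]: least fixpoint, start Z0 = Sat(AF send) = {Reset, Recv, Idle, Sync}, add states in Sat(r) with some successor in Z. Already a fixed point.
Sat(E[r U AF send]) = {Reset, Recv, Idle, Sync}
|Sat(E[r U AF send])| = |{Reset, Recv, Idle, Sync}| = 4.

4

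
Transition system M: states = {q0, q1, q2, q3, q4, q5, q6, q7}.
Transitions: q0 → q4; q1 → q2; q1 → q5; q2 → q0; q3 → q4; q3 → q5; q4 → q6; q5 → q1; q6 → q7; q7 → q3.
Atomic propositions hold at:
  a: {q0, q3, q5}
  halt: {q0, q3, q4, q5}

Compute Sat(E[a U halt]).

E[a U halt]: least fixpoint, start Z0 = Sat(halt) = {q0, q3, q4, q5}, add states in Sat(a) with some successor in Z. Already a fixed point.
Sat(E[a U halt]) = {q0, q3, q4, q5}

{q0, q3, q4, q5}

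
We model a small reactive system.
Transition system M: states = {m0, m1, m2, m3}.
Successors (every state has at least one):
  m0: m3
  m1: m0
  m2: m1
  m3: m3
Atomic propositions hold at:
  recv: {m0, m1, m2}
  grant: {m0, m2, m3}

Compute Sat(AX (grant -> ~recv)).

{m0, m2, m3}

Sat(~recv) = {m3}
Sat(grant -> ~recv) = {m1, m3}
Sat(AX (grant -> ~recv)) = {s : every successor in {m1, m3}} = {m0, m2, m3}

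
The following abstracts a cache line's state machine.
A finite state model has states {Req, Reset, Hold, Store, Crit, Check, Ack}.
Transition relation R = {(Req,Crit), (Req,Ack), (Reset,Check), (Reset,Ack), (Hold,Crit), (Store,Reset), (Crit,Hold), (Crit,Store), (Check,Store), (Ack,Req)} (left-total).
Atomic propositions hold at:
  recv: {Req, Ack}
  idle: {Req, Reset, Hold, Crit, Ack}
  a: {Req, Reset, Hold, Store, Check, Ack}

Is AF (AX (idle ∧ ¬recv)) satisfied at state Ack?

Sat(¬recv) = {Reset, Hold, Store, Crit, Check}
Sat(idle ∧ ¬recv) = {Reset, Hold, Crit}
Sat(AX (idle ∧ ¬recv)) = {s : every successor in {Reset, Hold, Crit}} = {Hold, Store}
AF (AX (idle ∧ ¬recv)): least fixpoint, start Z0 = {Hold, Store}, add states with every successor in Z. Z1 = {Hold, Store, Crit, Check}; fixed.
Sat(AF (AX (idle ∧ ¬recv))) = {Hold, Store, Crit, Check}
Ack ∉ Sat(AF (AX (idle ∧ ¬recv))) = {Hold, Store, Crit, Check}, so the formula does not hold at Ack.

No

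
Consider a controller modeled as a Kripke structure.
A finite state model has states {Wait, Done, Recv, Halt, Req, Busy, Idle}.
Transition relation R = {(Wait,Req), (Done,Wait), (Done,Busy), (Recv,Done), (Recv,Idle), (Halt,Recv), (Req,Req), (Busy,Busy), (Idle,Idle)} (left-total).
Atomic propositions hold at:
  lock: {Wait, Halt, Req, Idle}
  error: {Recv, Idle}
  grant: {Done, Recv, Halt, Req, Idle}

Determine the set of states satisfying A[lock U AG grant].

{Wait, Req, Idle}

AG grant: greatest fixpoint, start Z0 = {Done, Recv, Halt, Req, Idle}, keep only states in Sat with every successor in Z. Z1 = {Recv, Halt, Req, Idle}; Z2 = {Halt, Req, Idle}; Z3 = {Req, Idle}; fixed.
Sat(AG grant) = {Req, Idle}
A[lock U AG grant]: least fixpoint, start Z0 = Sat(AG grant) = {Req, Idle}, add states in Sat(lock) with every successor in Z. Z1 = {Wait, Req, Idle}; fixed.
Sat(A[lock U AG grant]) = {Wait, Req, Idle}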